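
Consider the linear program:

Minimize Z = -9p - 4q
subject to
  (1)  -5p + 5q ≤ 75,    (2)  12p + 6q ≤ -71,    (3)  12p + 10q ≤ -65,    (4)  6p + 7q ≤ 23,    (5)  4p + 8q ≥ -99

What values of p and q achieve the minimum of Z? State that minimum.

p = 13/36, q = -113/9, minimum Z = 1691/36

Corner points and Z = -9p - 4q:
  (-215/22, 115/22) → Z = 1475/22
  (-73/4, -13/4) → Z = 709/4
  (-20/3, 3/2) → Z = 54
  (13/36, -113/9) → Z = 1691/36

The optimum lies where 12p + 6q = -71 and 4p + 8q = -99.
Solving simultaneously gives p = 13/36, q = -113/9.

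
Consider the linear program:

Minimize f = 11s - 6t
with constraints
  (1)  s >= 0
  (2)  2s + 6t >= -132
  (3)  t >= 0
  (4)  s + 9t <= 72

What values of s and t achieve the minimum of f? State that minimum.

Vertices and f = 11s - 6t:
  (0, 0) → f = 0
  (0, 8) → f = -48
  (72, 0) → f = 792

The optimum lies where s = 0 and s + 9t = 72.
Solving simultaneously gives s = 0, t = 8.

s = 0, t = 8, minimum f = -48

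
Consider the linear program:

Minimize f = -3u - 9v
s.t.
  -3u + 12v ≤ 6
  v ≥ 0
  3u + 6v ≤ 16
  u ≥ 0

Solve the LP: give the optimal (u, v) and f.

u = 26/9, v = 11/9, minimum f = -59/3

Extreme points and f = -3u - 9v:
  (26/9, 11/9) → f = -59/3
  (0, 1/2) → f = -9/2
  (16/3, 0) → f = -16
  (0, 0) → f = 0

At the optimal vertex, -3u + 12v = 6 and 3u + 6v = 16.
Solving simultaneously gives u = 26/9, v = 11/9.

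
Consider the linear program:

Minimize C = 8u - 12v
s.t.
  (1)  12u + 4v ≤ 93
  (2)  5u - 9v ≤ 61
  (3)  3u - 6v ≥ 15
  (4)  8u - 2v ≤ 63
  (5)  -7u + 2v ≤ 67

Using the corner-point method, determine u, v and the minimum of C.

u = -12, v = -17/2, minimum C = 6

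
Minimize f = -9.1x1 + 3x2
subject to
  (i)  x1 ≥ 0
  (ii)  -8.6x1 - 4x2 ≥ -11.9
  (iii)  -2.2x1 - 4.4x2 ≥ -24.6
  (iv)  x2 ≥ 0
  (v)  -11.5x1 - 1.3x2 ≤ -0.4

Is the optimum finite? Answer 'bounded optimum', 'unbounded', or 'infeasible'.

Vertices and f = -9.1x1 + 3x2:
  (0, 2.975) → f = 8.925
  (0, 4/13) → f = 12/13
  (119/86, 0) → f = -10829/860
  (4/115, 0) → f = -182/575
The feasible region has finitely many vertices and no improving ray; the minimum is -10829/860 at (119/86, 0).

bounded optimum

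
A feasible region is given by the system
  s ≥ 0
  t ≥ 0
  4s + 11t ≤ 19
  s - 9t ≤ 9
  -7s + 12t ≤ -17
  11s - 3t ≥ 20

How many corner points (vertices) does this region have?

3

Pairwise boundary intersections that survive every other constraint:
  (19/4, 0)
  (17/7, 0)
  (83/25, 13/25)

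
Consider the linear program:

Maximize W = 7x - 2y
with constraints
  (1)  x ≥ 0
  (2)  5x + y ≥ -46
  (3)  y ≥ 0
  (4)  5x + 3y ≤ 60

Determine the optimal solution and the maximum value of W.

x = 12, y = 0, maximum W = 84

Vertices and W = 7x - 2y:
  (0, 0) → W = 0
  (0, 20) → W = -40
  (12, 0) → W = 84

The optimum lies where y = 0 and 5x + 3y = 60.
Solving simultaneously gives x = 12, y = 0.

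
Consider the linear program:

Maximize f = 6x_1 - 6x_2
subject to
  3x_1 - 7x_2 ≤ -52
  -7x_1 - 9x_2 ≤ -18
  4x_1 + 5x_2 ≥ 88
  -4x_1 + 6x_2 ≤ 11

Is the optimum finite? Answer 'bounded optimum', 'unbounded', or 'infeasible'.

From the feasible point (47/2, 35/2), moving in the direction (6, 4) keeps every constraint satisfied while f increases without bound.

unbounded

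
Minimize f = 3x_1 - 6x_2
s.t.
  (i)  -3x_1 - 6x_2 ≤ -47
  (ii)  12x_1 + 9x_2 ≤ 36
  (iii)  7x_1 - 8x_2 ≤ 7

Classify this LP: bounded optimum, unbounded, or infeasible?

From the feasible point (-23/5, 152/15), moving in the direction (-9, 12) keeps every constraint satisfied while f decreases without bound.

unbounded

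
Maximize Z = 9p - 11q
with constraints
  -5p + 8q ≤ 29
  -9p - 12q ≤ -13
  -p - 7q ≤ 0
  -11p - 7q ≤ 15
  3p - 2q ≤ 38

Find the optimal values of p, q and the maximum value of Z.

The binding constraints are -p - 7q = 0 and 3p - 2q = 38.
Solving simultaneously gives p = 266/23, q = -38/23.

p = 266/23, q = -38/23, maximum Z = 2812/23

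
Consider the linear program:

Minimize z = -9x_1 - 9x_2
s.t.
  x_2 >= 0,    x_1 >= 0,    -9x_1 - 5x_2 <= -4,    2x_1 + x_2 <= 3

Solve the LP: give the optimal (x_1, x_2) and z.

Extreme points and z = -9x_1 - 9x_2:
  (4/9, 0) → z = -4
  (3/2, 0) → z = -27/2
  (0, 4/5) → z = -36/5
  (0, 3) → z = -27

The binding constraints are x_1 = 0 and 2x_1 + x_2 = 3.
Solving simultaneously gives x_1 = 0, x_2 = 3.

x_1 = 0, x_2 = 3, minimum z = -27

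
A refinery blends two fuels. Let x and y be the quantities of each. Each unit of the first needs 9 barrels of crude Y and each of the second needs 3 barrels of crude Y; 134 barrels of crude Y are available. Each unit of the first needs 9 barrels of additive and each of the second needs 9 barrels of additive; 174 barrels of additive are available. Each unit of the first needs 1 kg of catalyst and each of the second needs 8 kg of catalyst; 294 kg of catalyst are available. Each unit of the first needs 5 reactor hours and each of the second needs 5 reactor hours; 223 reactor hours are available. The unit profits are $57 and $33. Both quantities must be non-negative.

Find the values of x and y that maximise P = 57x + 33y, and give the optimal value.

The optimum lies where 9x + 3y = 134 and 9x + 9y = 174.
Solving simultaneously gives x = 38/3, y = 20/3.

x = 38/3, y = 20/3, maximum P = 942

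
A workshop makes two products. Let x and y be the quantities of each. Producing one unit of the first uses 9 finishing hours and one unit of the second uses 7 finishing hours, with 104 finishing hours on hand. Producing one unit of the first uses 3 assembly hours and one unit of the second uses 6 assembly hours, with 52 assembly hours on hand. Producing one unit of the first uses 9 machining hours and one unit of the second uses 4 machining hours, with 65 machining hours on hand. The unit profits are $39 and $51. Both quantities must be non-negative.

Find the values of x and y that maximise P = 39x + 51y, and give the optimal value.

x = 13/3, y = 13/2, maximum P = 1001/2

Vertices and P = 39x + 51y:
  (0, 0) → P = 0
  (0, 26/3) → P = 442
  (65/9, 0) → P = 845/3
  (13/3, 13/2) → P = 1001/2

At the optimal vertex, 3x + 6y = 52 and 9x + 4y = 65.
Solving simultaneously gives x = 13/3, y = 13/2.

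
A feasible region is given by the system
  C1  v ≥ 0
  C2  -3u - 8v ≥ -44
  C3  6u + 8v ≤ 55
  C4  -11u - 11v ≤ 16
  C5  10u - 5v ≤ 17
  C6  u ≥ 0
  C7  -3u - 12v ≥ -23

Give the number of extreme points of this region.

4

Of the 21 pairwise boundary intersections, those satisfying every inequality are:
  (17/10, 0)
  (0, 0)
  (319/135, 179/135)
  (0, 23/12)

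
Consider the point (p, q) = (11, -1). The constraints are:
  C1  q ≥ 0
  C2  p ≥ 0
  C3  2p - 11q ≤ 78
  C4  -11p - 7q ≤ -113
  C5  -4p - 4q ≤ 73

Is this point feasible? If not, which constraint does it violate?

not feasible — violates C1

Constraint C1: q = -1, which is not ≥ 0. All other constraints are satisfied.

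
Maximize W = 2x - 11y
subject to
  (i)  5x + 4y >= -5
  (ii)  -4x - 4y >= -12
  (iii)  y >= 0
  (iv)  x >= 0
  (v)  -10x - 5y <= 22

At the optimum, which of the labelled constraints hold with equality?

Corner points and W = 2x - 11y:
  (3, 0) → W = 6
  (0, 3) → W = -33
  (0, 0) → W = 0

The maximum is at (3, 0). Substituting into each constraint, equality holds for (ii) and (iii); the remaining constraints have slack.

(ii) and (iii)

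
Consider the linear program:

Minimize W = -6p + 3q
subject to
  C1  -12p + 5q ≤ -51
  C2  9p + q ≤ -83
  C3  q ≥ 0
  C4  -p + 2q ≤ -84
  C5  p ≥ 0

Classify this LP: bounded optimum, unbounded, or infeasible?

infeasible

The boundaries 9p + q = -83 and p = 0 meet at (0, -83), but that point violates q ≥ 0. Every candidate vertex is excluded by some other constraint, so the feasible region is empty.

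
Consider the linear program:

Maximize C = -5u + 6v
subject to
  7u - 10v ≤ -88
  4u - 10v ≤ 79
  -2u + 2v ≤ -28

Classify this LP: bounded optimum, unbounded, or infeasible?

unbounded

From the feasible point (76, 62), moving in the direction (2, 2) keeps every constraint satisfied while C increases without bound.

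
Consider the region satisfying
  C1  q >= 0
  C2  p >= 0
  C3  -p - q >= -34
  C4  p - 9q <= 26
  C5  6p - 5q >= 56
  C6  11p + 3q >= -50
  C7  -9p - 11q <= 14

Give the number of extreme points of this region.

4

Pairwise boundary intersections that survive every other constraint:
  (26, 0)
  (28/3, 0)
  (166/5, 4/5)
  (226/11, 148/11)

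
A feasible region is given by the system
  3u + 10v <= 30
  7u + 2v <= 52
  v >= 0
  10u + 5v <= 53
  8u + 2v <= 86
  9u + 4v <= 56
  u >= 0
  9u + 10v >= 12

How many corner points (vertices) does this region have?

5

The feasible vertices (each the meet of two boundaries and inside every other half-plane) are:
  (76/17, 141/85)
  (0, 3)
  (53/10, 0)
  (4/3, 0)
  (0, 6/5)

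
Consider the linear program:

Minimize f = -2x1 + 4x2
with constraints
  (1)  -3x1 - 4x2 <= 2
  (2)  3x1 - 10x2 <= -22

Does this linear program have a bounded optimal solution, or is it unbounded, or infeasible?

unbounded

From the feasible point (-18/7, 10/7), moving in the direction (10, 3) keeps every constraint satisfied while f decreases without bound.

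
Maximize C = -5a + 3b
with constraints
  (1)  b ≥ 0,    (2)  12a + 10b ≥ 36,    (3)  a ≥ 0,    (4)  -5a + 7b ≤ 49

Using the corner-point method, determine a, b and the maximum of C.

a = 0, b = 7, maximum C = 21

Corner points and C = -5a + 3b:
  (3, 0) → C = -15
  (0, 18/5) → C = 54/5
  (0, 7) → C = 21
The feasible region is unbounded (it extends along (1, 0), (7, 5)), but C strictly decreases along every unbounded feasible direction, so there is no improving ray and the maximum is attained at a vertex.

The binding constraints are a = 0 and -5a + 7b = 49.
Solving simultaneously gives a = 0, b = 7.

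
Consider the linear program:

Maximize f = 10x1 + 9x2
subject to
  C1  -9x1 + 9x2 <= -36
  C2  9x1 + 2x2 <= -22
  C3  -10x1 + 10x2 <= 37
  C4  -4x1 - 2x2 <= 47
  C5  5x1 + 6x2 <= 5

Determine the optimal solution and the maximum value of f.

Corner points and f = 10x1 + 9x2:
  (-14/11, -58/11) → f = -662/11
  (-13/2, -21/2) → f = -319/2
  (5, -67/2) → f = -503/2

The binding constraints are -9x1 + 9x2 = -36 and 9x1 + 2x2 = -22.
Solving simultaneously gives x1 = -14/11, x2 = -58/11.

x1 = -14/11, x2 = -58/11, maximum f = -662/11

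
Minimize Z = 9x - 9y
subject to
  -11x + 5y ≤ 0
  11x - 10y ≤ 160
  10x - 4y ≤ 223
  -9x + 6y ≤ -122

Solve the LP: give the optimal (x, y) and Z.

Corner points and Z = 9x - 9y:
  (795/28, 853/56) → Z = 6633/56
  (65/6, -49/12) → Z = 537/4
  (425/12, 787/24) → Z = 189/8

The binding constraints are 10x - 4y = 223 and -9x + 6y = -122.
Solving simultaneously gives x = 425/12, y = 787/24.

x = 425/12, y = 787/24, minimum Z = 189/8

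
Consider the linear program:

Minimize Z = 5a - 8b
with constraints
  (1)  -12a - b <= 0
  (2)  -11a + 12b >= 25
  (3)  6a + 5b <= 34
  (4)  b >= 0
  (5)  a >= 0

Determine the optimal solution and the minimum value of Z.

a = 0, b = 34/5, minimum Z = -272/5

Feasible corners and Z = 5a - 8b:
  (283/127, 524/127) → Z = -2777/127
  (0, 25/12) → Z = -50/3
  (0, 34/5) → Z = -272/5

The optimum lies where 6a + 5b = 34 and a = 0.
Solving simultaneously gives a = 0, b = 34/5.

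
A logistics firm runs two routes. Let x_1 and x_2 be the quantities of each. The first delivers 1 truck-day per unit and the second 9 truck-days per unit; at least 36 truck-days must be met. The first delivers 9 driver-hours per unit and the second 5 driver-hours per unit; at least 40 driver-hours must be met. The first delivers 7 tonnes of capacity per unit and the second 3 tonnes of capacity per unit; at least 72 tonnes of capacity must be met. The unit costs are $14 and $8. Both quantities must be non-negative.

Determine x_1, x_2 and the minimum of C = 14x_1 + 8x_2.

Corner points and C = 14x_1 + 8x_2:
  (0, 24) → C = 192
  (36, 0) → C = 504
  (9, 3) → C = 150
The feasible region is unbounded (it extends along (0, 1), (1, 0)), but C strictly increases along every unbounded feasible direction, so there is no improving ray and the minimum is attained at a vertex.

x_1 = 9, x_2 = 3, minimum C = 150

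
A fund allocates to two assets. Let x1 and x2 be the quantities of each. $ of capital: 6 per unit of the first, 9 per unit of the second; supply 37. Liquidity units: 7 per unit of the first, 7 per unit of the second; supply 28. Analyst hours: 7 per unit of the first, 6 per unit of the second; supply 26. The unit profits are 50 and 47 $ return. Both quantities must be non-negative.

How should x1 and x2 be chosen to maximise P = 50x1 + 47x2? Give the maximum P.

x1 = 2, x2 = 2, maximum P = 194

The binding constraints are 7x1 + 7x2 = 28 and 7x1 + 6x2 = 26.
Solving simultaneously gives x1 = 2, x2 = 2.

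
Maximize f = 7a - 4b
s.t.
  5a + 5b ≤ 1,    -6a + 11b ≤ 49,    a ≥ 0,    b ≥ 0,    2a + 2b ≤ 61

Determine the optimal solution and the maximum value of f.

a = 1/5, b = 0, maximum f = 7/5

Corner points and f = 7a - 4b:
  (0, 1/5) → f = -4/5
  (1/5, 0) → f = 7/5
  (0, 0) → f = 0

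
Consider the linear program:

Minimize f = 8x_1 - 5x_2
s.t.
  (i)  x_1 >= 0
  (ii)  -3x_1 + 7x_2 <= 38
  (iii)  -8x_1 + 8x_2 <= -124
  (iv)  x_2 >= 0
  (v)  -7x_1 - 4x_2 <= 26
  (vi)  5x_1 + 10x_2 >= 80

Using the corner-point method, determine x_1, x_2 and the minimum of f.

x_1 = 47/3, x_2 = 1/6, minimum f = 249/2

Corner points and f = 8x_1 - 5x_2:
  (293/8, 169/8) → f = 1499/8
  (47/3, 1/6) → f = 249/2
  (16, 0) → f = 128
The feasible region is unbounded (it extends along (7, 3), (1, 0)), but f strictly increases along every unbounded feasible direction, so there is no improving ray and the minimum is attained at a vertex.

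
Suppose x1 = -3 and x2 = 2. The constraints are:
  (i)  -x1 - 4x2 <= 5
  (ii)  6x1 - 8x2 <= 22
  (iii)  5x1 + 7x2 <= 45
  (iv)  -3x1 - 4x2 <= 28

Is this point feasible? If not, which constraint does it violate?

feasible

(i): -5 ≤ 5 ✓
(ii): -34 ≤ 22 ✓
(iii): -1 ≤ 45 ✓
(iv): 1 ≤ 28 ✓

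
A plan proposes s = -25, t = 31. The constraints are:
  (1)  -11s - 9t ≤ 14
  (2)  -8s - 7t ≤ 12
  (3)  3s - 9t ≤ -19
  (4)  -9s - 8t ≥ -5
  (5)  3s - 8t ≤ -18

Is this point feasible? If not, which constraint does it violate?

not feasible — violates (4)

Constraint (4): -9s - 8t = -23, which is not ≥ -5. All other constraints are satisfied.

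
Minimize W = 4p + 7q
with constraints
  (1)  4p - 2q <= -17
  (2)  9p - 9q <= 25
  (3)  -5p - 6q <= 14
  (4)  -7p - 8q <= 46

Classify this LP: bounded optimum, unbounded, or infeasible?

Extreme points and W = 4p + 7q:
  (-65/17, 29/34) → W = -317/34
  (-82, 66) → W = 134
The feasible region has finitely many vertices and no improving ray; the minimum is -317/34 at (-65/17, 29/34).

bounded optimum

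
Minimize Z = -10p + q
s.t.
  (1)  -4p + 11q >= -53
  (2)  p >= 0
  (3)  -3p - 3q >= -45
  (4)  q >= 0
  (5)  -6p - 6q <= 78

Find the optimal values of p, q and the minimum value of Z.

p = 218/15, q = 7/15, minimum Z = -2173/15

Vertices and Z = -10p + q:
  (218/15, 7/15) → Z = -2173/15
  (53/4, 0) → Z = -265/2
  (0, 15) → Z = 15
  (0, 0) → Z = 0

At the optimal vertex, -4p + 11q = -53 and -3p - 3q = -45.
Solving simultaneously gives p = 218/15, q = 7/15.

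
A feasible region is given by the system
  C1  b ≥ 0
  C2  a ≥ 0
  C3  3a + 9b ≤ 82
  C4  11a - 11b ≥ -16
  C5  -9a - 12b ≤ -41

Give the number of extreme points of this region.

Pairwise boundary intersections that survive every other constraint:
  (82/3, 0)
  (41/9, 0)
  (379/66, 475/66)
  (37/33, 85/33)

4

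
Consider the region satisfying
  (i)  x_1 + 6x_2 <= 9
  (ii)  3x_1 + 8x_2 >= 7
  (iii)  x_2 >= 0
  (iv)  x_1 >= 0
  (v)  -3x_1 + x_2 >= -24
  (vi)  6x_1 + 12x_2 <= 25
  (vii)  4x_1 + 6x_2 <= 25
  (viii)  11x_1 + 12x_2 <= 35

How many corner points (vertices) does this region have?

6

Intersecting each pair of boundary lines and keeping only the points that satisfy every inequality leaves:
  (0, 3/2)
  (7/4, 29/24)
  (7/3, 0)
  (0, 7/8)
  (35/11, 0)
  (2, 13/12)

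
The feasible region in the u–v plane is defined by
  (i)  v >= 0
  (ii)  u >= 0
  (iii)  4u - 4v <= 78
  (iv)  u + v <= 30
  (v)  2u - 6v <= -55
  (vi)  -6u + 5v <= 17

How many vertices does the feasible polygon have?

3

The feasible vertices (each the meet of two boundaries and inside every other half-plane) are:
  (125/8, 115/8)
  (133/11, 197/11)
  (173/26, 148/13)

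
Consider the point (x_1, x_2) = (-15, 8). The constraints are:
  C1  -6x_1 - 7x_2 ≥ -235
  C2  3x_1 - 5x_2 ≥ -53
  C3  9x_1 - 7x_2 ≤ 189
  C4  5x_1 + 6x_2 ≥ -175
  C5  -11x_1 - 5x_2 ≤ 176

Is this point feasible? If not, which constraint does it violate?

Constraint C2: 3x_1 - 5x_2 = -85, which is not ≥ -53. All other constraints are satisfied.

not feasible — violates C2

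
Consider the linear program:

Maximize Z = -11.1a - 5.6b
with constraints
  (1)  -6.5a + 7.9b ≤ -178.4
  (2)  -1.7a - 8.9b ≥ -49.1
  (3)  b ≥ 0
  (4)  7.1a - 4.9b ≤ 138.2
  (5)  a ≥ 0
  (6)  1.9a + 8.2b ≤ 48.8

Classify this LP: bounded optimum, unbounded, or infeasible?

The boundaries -6.5a + 7.9b = -178.4 and 7.1a - 4.9b = 138.2 meet at (3627/404, -6139/404), but that point violates b ≥ 0. Every candidate vertex is excluded by some other constraint, so the feasible region is empty.

infeasible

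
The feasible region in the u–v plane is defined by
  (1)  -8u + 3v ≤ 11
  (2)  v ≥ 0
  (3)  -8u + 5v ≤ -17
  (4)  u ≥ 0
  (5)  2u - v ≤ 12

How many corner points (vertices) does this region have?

3

Intersecting each pair of boundary lines and keeping only the points that satisfy every inequality leaves:
  (17/8, 0)
  (6, 0)
  (43/2, 31)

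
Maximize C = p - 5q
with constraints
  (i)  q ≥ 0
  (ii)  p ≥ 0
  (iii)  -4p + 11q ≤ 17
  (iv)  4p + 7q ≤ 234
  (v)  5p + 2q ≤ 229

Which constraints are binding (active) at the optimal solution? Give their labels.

Corner points and C = p - 5q:
  (0, 0) → C = 0
  (229/5, 0) → C = 229/5
  (0, 17/11) → C = -85/11
  (2455/72, 251/18) → C = -285/8
  (1135/27, 254/27) → C = -5

The maximum is at (229/5, 0). Substituting into each constraint, equality holds for (i) and (v); the remaining constraints have slack.

(i) and (v)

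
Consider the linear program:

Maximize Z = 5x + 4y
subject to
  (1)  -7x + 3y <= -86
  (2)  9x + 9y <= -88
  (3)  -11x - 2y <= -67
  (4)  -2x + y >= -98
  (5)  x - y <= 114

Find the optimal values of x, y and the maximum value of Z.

Feasible corners and Z = 5x + 4y:
  (779/81, -1571/81) → Z = -2389/81
  (794/27, -1058/27) → Z = -262/27
  (263/15, -944/15) → Z = -2461/15

x = 794/27, y = -1058/27, maximum Z = -262/27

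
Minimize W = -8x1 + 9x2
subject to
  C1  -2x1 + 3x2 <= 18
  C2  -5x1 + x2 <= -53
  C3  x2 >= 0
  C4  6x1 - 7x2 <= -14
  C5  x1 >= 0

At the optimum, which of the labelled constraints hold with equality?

Feasible corners and W = -8x1 + 9x2:
  (177/13, 196/13) → W = 348/13
  (21, 20) → W = 12
  (385/29, 388/29) → W = 412/29

The minimum is at (21, 20). Substituting into each constraint, equality holds for C1 and C4; the remaining constraints have slack.

C1 and C4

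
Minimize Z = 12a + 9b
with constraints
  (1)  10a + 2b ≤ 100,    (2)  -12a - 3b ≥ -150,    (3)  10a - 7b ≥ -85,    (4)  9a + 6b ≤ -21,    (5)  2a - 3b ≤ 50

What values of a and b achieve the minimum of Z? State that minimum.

a = -605/16, b = -335/8, minimum Z = -6645/8

Corner points and Z = 12a + 9b:
  (-219/41, 185/41) → Z = -963/41
  (-605/16, -335/8) → Z = -6645/8
  (79/13, -164/13) → Z = -528/13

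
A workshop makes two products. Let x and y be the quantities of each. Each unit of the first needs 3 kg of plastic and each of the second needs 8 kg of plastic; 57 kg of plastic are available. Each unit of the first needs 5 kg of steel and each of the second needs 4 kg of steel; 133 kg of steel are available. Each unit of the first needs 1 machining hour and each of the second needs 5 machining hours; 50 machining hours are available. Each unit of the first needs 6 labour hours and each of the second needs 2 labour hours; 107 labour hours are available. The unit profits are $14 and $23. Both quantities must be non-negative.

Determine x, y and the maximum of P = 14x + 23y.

x = 53/3, y = 1/2, maximum P = 1553/6

Feasible corners and P = 14x + 23y:
  (0, 0) → P = 0
  (0, 57/8) → P = 1311/8
  (107/6, 0) → P = 749/3
  (53/3, 1/2) → P = 1553/6

At the optimal vertex, 3x + 8y = 57 and 6x + 2y = 107.
Solving simultaneously gives x = 53/3, y = 1/2.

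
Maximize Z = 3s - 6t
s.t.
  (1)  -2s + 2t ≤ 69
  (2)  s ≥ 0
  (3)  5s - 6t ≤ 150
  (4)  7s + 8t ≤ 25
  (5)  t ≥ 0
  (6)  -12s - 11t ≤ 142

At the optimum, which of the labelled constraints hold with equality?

Corner points and Z = 3s - 6t:
  (0, 25/8) → Z = -75/4
  (0, 0) → Z = 0
  (25/7, 0) → Z = 75/7

The maximum is at (25/7, 0). Substituting into each constraint, equality holds for (4) and (5); the remaining constraints have slack.

(4) and (5)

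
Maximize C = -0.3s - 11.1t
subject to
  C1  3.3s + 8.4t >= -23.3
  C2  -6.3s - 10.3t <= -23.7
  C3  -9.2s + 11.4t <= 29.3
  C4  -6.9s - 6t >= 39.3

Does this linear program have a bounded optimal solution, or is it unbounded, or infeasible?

The boundaries 3.3s + 8.4t = -23.3 and -6.3s - 10.3t = -23.7 meet at (43907/1893, -7500/631), but that point violates -6.9s - 6t ≥ 39.3. Every candidate vertex is excluded by some other constraint, so the feasible region is empty.

infeasible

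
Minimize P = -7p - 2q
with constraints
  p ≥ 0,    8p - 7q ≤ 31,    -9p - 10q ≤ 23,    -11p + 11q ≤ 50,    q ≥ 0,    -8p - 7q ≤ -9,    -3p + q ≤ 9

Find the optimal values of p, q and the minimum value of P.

p = 691/11, q = 741/11, minimum P = -6319/11

Feasible corners and P = -7p - 2q:
  (0, 50/11) → P = -100/11
  (0, 9/7) → P = -18/7
  (691/11, 741/11) → P = -6319/11
  (31/8, 0) → P = -217/8
  (9/8, 0) → P = -63/8

The optimum lies where 8p - 7q = 31 and -11p + 11q = 50.
Solving simultaneously gives p = 691/11, q = 741/11.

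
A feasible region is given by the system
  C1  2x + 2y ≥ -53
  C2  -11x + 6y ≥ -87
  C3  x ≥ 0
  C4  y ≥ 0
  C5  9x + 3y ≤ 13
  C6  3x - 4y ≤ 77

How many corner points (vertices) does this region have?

3

Pairwise boundary intersections that survive every other constraint:
  (0, 0)
  (0, 13/3)
  (13/9, 0)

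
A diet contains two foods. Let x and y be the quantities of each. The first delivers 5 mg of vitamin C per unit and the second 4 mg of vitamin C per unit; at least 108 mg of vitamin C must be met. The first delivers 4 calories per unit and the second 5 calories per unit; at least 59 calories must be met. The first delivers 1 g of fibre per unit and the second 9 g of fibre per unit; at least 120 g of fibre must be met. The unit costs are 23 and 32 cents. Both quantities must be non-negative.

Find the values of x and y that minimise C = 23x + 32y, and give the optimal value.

x = 12, y = 12, minimum C = 660

Corner points and C = 23x + 32y:
  (0, 27) → C = 864
  (120, 0) → C = 2760
  (12, 12) → C = 660
The feasible region is unbounded (it extends along (0, 1), (1, 0)), but C strictly increases along every unbounded feasible direction, so there is no improving ray and the minimum is attained at a vertex.

The optimum lies where 5x + 4y = 108 and x + 9y = 120.
Solving simultaneously gives x = 12, y = 12.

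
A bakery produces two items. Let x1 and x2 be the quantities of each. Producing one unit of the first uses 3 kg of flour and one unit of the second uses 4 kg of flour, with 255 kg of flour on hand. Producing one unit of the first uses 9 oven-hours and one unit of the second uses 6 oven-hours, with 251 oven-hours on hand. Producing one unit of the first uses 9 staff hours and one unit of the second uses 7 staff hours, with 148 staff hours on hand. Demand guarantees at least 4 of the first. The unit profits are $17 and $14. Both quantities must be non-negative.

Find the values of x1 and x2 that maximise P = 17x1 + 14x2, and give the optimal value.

x1 = 4, x2 = 16, maximum P = 292

The binding constraints are 9x1 + 7x2 = 148 and x1 = 4.
Solving simultaneously gives x1 = 4, x2 = 16.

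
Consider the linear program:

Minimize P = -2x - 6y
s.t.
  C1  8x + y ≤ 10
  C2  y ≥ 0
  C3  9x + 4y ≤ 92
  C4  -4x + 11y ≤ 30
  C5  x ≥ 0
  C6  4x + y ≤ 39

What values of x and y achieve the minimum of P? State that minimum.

The binding constraints are 8x + y = 10 and -4x + 11y = 30.
Solving simultaneously gives x = 20/23, y = 70/23.

x = 20/23, y = 70/23, minimum P = -20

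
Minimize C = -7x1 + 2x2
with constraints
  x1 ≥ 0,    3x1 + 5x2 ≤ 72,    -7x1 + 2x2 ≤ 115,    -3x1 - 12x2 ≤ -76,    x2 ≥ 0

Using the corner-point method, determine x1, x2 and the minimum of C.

Vertices and C = -7x1 + 2x2:
  (0, 72/5) → C = 144/5
  (0, 19/3) → C = 38/3
  (484/21, 4/7) → C = -3364/21

x1 = 484/21, x2 = 4/7, minimum C = -3364/21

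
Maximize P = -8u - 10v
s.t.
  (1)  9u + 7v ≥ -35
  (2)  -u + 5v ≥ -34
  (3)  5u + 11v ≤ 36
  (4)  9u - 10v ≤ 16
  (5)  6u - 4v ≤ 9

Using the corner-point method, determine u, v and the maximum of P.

Feasible corners and P = -8u - 10v:
  (-637/64, 499/64) → P = 53/32
  (-14/9, -3) → P = 382/9
  (243/86, 171/86) → P = -1827/43
  (13/12, -5/8) → P = -29/12

The optimum lies where 9u + 7v = -35 and 9u - 10v = 16.
Solving simultaneously gives u = -14/9, v = -3.

u = -14/9, v = -3, maximum P = 382/9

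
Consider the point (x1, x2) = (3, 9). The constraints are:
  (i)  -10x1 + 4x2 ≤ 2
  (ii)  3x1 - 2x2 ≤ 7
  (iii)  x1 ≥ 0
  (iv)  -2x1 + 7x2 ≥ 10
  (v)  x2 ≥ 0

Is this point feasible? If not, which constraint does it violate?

not feasible — violates (i)

Constraint (i): -10x1 + 4x2 = 6, which is not ≤ 2. All other constraints are satisfied.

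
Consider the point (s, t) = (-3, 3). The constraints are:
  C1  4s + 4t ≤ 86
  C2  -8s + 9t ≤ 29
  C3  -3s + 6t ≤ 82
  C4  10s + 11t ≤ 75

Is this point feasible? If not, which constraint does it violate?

not feasible — violates C2

Constraint C2: -8s + 9t = 51, which is not ≤ 29. All other constraints are satisfied.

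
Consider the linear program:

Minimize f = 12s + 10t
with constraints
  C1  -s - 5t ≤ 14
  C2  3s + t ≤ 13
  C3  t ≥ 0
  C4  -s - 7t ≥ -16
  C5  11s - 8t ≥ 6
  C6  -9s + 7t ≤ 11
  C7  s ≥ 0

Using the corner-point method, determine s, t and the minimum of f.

s = 6/11, t = 0, minimum f = 72/11

Extreme points and f = 12s + 10t:
  (13/3, 0) → f = 52
  (15/4, 7/4) → f = 125/2
  (6/11, 0) → f = 72/11
  (2, 2) → f = 44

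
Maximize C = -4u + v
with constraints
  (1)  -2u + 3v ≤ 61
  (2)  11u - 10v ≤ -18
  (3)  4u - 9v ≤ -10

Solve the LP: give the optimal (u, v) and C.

Corner points and C = -4u + v:
  (556/13, 635/13) → C = -1589/13
  (-173/2, -112/3) → C = 926/3
  (-62/59, 38/59) → C = 286/59

u = -173/2, v = -112/3, maximum C = 926/3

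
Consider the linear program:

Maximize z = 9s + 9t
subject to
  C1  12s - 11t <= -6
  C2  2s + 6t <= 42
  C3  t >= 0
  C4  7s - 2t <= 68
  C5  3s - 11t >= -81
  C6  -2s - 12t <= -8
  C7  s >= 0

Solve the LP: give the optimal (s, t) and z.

The binding constraints are 12s - 11t = -6 and 2s + 6t = 42.
Solving simultaneously gives s = 213/47, t = 258/47.

s = 213/47, t = 258/47, maximum z = 4239/47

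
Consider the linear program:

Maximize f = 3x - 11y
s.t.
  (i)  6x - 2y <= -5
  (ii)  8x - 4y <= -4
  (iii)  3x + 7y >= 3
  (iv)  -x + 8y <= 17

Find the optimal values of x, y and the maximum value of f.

x = -29/48, y = 11/16, maximum f = -75/8

Vertices and f = 3x - 11y:
  (-29/48, 11/16) → f = -75/8
  (-3/23, 97/46) → f = -1085/46
  (-95/31, 54/31) → f = -879/31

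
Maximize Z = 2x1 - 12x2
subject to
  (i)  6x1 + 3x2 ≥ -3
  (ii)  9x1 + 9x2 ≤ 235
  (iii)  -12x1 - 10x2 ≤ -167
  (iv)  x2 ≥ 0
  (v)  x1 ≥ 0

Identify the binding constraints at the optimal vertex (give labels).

Vertices and Z = 2x1 - 12x2:
  (235/9, 0) → Z = 470/9
  (0, 235/9) → Z = -940/3
  (167/12, 0) → Z = 167/6
  (0, 167/10) → Z = -1002/5

The maximum is at (235/9, 0). Substituting into each constraint, equality holds for (ii) and (iv); the remaining constraints have slack.

(ii) and (iv)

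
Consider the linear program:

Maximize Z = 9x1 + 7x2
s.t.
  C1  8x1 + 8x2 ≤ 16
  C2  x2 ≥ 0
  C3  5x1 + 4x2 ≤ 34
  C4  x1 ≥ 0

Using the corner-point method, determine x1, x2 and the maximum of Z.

Extreme points and Z = 9x1 + 7x2:
  (2, 0) → Z = 18
  (0, 2) → Z = 14
  (0, 0) → Z = 0

The binding constraints are 8x1 + 8x2 = 16 and x2 = 0.
Solving simultaneously gives x1 = 2, x2 = 0.

x1 = 2, x2 = 0, maximum Z = 18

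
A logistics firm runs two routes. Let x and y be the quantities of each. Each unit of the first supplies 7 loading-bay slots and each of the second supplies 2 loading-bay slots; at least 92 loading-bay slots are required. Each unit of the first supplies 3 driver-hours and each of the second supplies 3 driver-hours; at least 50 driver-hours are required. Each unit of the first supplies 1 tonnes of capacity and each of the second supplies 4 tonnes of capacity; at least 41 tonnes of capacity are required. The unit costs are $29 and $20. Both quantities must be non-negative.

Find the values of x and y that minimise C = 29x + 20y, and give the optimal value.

x = 11, y = 15/2, minimum C = 469

The feasible region is unbounded (it extends along (0, 1), (1, 0)), but C strictly increases along every unbounded feasible direction, so there is no improving ray and the minimum is attained at a vertex.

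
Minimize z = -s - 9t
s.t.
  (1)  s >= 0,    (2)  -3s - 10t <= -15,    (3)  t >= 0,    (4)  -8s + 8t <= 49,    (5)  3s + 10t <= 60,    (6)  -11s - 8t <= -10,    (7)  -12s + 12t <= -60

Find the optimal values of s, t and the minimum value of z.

Corner points and z = -s - 9t:
  (5, 0) → z = -5
  (20, 0) → z = -20
  (110/13, 45/13) → z = -515/13

The binding constraints are 3s + 10t = 60 and -12s + 12t = -60.
Solving simultaneously gives s = 110/13, t = 45/13.

s = 110/13, t = 45/13, minimum z = -515/13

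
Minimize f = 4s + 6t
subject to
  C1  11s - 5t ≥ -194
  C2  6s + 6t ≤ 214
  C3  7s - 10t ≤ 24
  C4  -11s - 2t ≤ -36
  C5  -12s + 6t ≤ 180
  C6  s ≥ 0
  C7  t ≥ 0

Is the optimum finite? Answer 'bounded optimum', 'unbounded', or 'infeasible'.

bounded optimum

Extreme points and f = 4s + 6t:
  (1142/51, 677/51) → f = 8630/51
  (17/9, 304/9) → f = 1892/9
  (24/7, 0) → f = 96/7
  (0, 18) → f = 108
  (36/11, 0) → f = 144/11
  (0, 30) → f = 180
The feasible region has finitely many vertices and no improving ray; the minimum is 144/11 at (36/11, 0).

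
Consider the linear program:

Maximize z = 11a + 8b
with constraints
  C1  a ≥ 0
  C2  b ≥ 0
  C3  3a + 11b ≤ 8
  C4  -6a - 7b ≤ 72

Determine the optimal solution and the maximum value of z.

a = 8/3, b = 0, maximum z = 88/3

Feasible corners and z = 11a + 8b:
  (0, 0) → z = 0
  (0, 8/11) → z = 64/11
  (8/3, 0) → z = 88/3

The binding constraints are b = 0 and 3a + 11b = 8.
Solving simultaneously gives a = 8/3, b = 0.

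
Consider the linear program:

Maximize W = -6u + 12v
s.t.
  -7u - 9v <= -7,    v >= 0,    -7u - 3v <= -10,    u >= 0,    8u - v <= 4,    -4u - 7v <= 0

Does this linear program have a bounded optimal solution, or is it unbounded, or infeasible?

unbounded

From the feasible point (0, 10/3), moving in the direction (0, 1) keeps every constraint satisfied while W increases without bound.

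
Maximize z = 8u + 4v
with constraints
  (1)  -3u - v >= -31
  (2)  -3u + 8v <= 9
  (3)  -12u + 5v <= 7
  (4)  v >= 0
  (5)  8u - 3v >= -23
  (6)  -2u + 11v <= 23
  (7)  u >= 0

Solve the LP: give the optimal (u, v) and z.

Extreme points and z = 8u + 4v:
  (31/3, 0) → z = 248/3
  (318/35, 131/35) → z = 3068/35
  (5, 3) → z = 52
  (0, 9/8) → z = 9/2
  (0, 0) → z = 0

The binding constraints are -3u - v = -31 and -2u + 11v = 23.
Solving simultaneously gives u = 318/35, v = 131/35.

u = 318/35, v = 131/35, maximum z = 3068/35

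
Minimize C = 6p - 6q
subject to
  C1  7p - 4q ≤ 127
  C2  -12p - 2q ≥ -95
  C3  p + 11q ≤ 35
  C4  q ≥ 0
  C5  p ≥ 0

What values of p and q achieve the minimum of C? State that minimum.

Feasible corners and C = 6p - 6q:
  (15/2, 5/2) → C = 30
  (95/12, 0) → C = 95/2
  (0, 35/11) → C = -210/11
  (0, 0) → C = 0

p = 0, q = 35/11, minimum C = -210/11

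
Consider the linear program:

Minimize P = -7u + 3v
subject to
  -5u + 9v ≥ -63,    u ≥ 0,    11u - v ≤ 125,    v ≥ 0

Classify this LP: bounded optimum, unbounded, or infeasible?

bounded optimum

Corner points and P = -7u + 3v:
  (0, 0) → P = 0
  (125/11, 0) → P = -875/11
The feasible region has finitely many vertices and no improving ray; the minimum is -875/11 at (125/11, 0).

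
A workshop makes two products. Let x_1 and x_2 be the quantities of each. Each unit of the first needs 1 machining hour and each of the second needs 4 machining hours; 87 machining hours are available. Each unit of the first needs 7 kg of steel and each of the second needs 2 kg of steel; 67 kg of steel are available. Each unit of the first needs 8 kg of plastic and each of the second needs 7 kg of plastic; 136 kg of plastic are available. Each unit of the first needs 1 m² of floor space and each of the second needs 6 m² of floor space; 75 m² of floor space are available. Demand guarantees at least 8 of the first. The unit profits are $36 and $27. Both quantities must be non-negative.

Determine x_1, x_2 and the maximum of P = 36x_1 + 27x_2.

Corner points and P = 36x_1 + 27x_2:
  (67/7, 0) → P = 2412/7
  (8, 0) → P = 288
  (8, 11/2) → P = 873/2

x_1 = 8, x_2 = 11/2, maximum P = 873/2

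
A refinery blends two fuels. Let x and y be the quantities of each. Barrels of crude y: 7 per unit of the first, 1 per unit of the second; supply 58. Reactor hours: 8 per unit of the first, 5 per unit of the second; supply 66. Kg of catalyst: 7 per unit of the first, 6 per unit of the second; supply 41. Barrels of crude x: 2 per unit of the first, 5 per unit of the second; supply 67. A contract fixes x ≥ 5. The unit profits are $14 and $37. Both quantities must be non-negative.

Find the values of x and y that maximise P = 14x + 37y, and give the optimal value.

x = 5, y = 1, maximum P = 107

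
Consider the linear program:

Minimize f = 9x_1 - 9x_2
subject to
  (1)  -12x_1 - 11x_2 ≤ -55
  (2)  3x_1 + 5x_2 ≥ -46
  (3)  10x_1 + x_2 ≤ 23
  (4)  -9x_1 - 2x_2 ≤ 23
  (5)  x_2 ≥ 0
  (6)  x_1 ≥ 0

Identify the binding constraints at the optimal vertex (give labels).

Corner points and f = 9x_1 - 9x_2:
  (99/49, 137/49) → f = -342/49
  (0, 5) → f = -45
  (0, 23) → f = -207

The minimum is at (0, 23). Substituting into each constraint, equality holds for (3) and (6); the remaining constraints have slack.

(3) and (6)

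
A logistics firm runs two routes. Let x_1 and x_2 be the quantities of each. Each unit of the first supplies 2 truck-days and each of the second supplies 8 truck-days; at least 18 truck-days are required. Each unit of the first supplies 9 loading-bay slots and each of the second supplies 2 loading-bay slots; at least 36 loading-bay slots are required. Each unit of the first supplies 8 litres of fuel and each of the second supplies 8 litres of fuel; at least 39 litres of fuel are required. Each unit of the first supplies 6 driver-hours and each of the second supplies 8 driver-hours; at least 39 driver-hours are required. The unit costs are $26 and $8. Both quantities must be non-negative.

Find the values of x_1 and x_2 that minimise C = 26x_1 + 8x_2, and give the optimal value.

Vertices and C = 26x_1 + 8x_2:
  (0, 18) → C = 144
  (9, 0) → C = 234
  (21/4, 15/16) → C = 144
  (7/2, 9/4) → C = 109
The feasible region is unbounded (it extends along (0, 1), (1, 0)), but C strictly increases along every unbounded feasible direction, so there is no improving ray and the minimum is attained at a vertex.

At the optimal vertex, 9x_1 + 2x_2 = 36 and 6x_1 + 8x_2 = 39.
Solving simultaneously gives x_1 = 7/2, x_2 = 9/4.

x_1 = 7/2, x_2 = 9/4, minimum C = 109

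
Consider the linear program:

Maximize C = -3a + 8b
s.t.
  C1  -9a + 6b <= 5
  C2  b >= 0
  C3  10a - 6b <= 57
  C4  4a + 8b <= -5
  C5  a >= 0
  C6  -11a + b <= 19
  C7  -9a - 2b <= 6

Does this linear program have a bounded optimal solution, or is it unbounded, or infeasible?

infeasible

The boundaries -9a + 6b = 5 and 10a - 6b = 57 meet at (62, 563/6), but that point violates 4a + 8b ≤ -5. Every candidate vertex is excluded by some other constraint, so the feasible region is empty.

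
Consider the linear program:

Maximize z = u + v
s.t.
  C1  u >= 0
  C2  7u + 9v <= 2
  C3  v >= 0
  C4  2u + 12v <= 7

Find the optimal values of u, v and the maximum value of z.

At the optimal vertex, 7u + 9v = 2 and v = 0.
Solving simultaneously gives u = 2/7, v = 0.

u = 2/7, v = 0, maximum z = 2/7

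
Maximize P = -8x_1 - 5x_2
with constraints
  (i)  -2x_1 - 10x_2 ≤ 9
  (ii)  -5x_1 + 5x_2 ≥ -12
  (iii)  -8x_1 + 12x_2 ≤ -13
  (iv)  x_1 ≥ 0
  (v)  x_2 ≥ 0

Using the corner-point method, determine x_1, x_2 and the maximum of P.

Vertices and P = -8x_1 - 5x_2:
  (79/20, 31/20) → P = -787/20
  (12/5, 0) → P = -96/5
  (13/8, 0) → P = -13

x_1 = 13/8, x_2 = 0, maximum P = -13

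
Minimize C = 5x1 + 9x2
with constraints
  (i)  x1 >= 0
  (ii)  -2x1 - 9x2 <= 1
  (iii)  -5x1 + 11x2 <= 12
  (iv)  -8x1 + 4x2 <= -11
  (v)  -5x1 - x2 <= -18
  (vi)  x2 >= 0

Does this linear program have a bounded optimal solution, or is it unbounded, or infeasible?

Vertices and C = 5x1 + 9x2:
  (31/10, 5/2) → C = 38
  (18/5, 0) → C = 18
The feasible region has finitely many vertices and no improving ray; the minimum is 18 at (18/5, 0).

bounded optimum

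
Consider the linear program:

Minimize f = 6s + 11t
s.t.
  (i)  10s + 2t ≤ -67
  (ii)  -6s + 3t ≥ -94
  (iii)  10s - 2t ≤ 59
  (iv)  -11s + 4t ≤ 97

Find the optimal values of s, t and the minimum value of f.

At the optimal vertex, -6s + 3t = -94 and -11s + 4t = 97.
Solving simultaneously gives s = -667/9, t = -1616/9.

s = -667/9, t = -1616/9, minimum f = -21778/9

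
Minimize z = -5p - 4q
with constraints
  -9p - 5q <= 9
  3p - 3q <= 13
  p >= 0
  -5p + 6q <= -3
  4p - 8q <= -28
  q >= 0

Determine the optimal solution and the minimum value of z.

Corner points and z = -5p - 4q:
  (23, 56/3) → z = -569/3
  (47/3, 34/3) → z = -371/3
  (12, 19/2) → z = -98

The binding constraints are 3p - 3q = 13 and -5p + 6q = -3.
Solving simultaneously gives p = 23, q = 56/3.

p = 23, q = 56/3, minimum z = -569/3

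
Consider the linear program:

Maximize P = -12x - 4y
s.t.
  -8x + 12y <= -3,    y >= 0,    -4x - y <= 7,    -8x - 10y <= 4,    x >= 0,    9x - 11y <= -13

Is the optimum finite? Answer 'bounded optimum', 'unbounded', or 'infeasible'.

infeasible

The boundaries -8x + 12y = -3 and y = 0 meet at (3/8, 0), but that point violates 9x - 11y ≤ -13. Every candidate vertex is excluded by some other constraint, so the feasible region is empty.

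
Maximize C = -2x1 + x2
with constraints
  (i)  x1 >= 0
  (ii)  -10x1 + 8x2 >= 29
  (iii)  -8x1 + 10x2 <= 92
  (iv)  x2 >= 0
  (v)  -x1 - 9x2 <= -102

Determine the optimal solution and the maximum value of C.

x1 = 96/41, x2 = 454/41, maximum C = 262/41

Feasible corners and C = -2x1 + x2:
  (223/18, 172/9) → C = -17/3
  (555/98, 1049/98) → C = -61/98
  (96/41, 454/41) → C = 262/41

The optimum lies where -8x1 + 10x2 = 92 and -x1 - 9x2 = -102.
Solving simultaneously gives x1 = 96/41, x2 = 454/41.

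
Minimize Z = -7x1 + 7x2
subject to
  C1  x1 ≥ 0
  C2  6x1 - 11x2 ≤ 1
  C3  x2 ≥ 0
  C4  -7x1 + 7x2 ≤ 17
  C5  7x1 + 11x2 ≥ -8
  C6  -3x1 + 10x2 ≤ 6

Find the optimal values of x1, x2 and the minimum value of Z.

Corner points and Z = -7x1 + 7x2:
  (0, 0) → Z = 0
  (0, 3/5) → Z = 21/5
  (1/6, 0) → Z = -7/6
  (76/27, 13/9) → Z = -259/27

The optimum lies where 6x1 - 11x2 = 1 and -3x1 + 10x2 = 6.
Solving simultaneously gives x1 = 76/27, x2 = 13/9.

x1 = 76/27, x2 = 13/9, minimum Z = -259/27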